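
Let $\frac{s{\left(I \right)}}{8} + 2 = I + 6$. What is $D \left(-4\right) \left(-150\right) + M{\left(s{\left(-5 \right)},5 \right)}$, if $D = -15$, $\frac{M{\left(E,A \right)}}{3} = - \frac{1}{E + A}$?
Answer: $-8999$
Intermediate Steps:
$s{\left(I \right)} = 32 + 8 I$ ($s{\left(I \right)} = -16 + 8 \left(I + 6\right) = -16 + 8 \left(6 + I\right) = -16 + \left(48 + 8 I\right) = 32 + 8 I$)
$M{\left(E,A \right)} = - \frac{3}{A + E}$ ($M{\left(E,A \right)} = 3 \left(- \frac{1}{E + A}\right) = 3 \left(- \frac{1}{A + E}\right) = - \frac{3}{A + E}$)
$D \left(-4\right) \left(-150\right) + M{\left(s{\left(-5 \right)},5 \right)} = \left(-15\right) \left(-4\right) \left(-150\right) - \frac{3}{5 + \left(32 + 8 \left(-5\right)\right)} = 60 \left(-150\right) - \frac{3}{5 + \left(32 - 40\right)} = -9000 - \frac{3}{5 - 8} = -9000 - \frac{3}{-3} = -9000 - -1 = -9000 + 1 = -8999$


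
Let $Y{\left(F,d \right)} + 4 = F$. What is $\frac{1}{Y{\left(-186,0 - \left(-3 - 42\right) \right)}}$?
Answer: $- \frac{1}{190} \approx -0.0052632$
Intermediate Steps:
$Y{\left(F,d \right)} = -4 + F$
$\frac{1}{Y{\left(-186,0 - \left(-3 - 42\right) \right)}} = \frac{1}{-4 - 186} = \frac{1}{-190} = - \frac{1}{190}$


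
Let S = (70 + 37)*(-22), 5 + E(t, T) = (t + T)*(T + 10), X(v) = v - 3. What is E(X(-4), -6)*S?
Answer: 134178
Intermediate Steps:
X(v) = -3 + v
E(t, T) = -5 + (10 + T)*(T + t) (E(t, T) = -5 + (t + T)*(T + 10) = -5 + (T + t)*(10 + T) = -5 + (10 + T)*(T + t))
S = -2354 (S = 107*(-22) = -2354)
E(X(-4), -6)*S = (-5 + (-6)**2 + 10*(-6) + 10*(-3 - 4) - 6*(-3 - 4))*(-2354) = (-5 + 36 - 60 + 10*(-7) - 6*(-7))*(-2354) = (-5 + 36 - 60 - 70 + 42)*(-2354) = -57*(-2354) = 134178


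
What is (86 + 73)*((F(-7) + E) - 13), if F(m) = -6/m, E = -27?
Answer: -43566/7 ≈ -6223.7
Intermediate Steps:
(86 + 73)*((F(-7) + E) - 13) = (86 + 73)*((-6/(-7) - 27) - 13) = 159*((-6*(-⅐) - 27) - 13) = 159*((6/7 - 27) - 13) = 159*(-183/7 - 13) = 159*(-274/7) = -43566/7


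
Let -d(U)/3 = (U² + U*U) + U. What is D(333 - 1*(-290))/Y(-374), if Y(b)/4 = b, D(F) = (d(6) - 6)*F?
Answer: 18690/187 ≈ 99.947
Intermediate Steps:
d(U) = -6*U² - 3*U (d(U) = -3*((U² + U*U) + U) = -3*((U² + U²) + U) = -3*(2*U² + U) = -3*(U + 2*U²) = -6*U² - 3*U)
D(F) = -240*F (D(F) = (-3*6*(1 + 2*6) - 6)*F = (-3*6*(1 + 12) - 6)*F = (-3*6*13 - 6)*F = (-234 - 6)*F = -240*F)
Y(b) = 4*b
D(333 - 1*(-290))/Y(-374) = (-240*(333 - 1*(-290)))/((4*(-374))) = -240*(333 + 290)/(-1496) = -240*623*(-1/1496) = -149520*(-1/1496) = 18690/187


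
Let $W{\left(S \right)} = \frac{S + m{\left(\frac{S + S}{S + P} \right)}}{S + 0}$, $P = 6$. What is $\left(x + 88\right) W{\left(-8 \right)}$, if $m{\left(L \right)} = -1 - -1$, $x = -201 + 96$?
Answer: $-17$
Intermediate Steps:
$x = -105$
$m{\left(L \right)} = 0$ ($m{\left(L \right)} = -1 + 1 = 0$)
$W{\left(S \right)} = 1$ ($W{\left(S \right)} = \frac{S + 0}{S + 0} = \frac{S}{S} = 1$)
$\left(x + 88\right) W{\left(-8 \right)} = \left(-105 + 88\right) 1 = \left(-17\right) 1 = -17$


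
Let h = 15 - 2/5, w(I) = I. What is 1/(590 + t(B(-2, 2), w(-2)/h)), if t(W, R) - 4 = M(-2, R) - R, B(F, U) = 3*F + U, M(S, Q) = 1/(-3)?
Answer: 219/130043 ≈ 0.0016841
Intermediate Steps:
M(S, Q) = -⅓
h = 73/5 (h = 15 - 2/5 = 15 - 1*⅖ = 15 - ⅖ = 73/5 ≈ 14.600)
B(F, U) = U + 3*F
t(W, R) = 11/3 - R (t(W, R) = 4 + (-⅓ - R) = 11/3 - R)
1/(590 + t(B(-2, 2), w(-2)/h)) = 1/(590 + (11/3 - (-2)/73/5)) = 1/(590 + (11/3 - (-2)*5/73)) = 1/(590 + (11/3 - 1*(-10/73))) = 1/(590 + (11/3 + 10/73)) = 1/(590 + 833/219) = 1/(130043/219) = 219/130043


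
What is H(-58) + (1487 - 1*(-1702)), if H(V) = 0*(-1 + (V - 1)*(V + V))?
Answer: 3189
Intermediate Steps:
H(V) = 0 (H(V) = 0*(-1 + (-1 + V)*(2*V)) = 0*(-1 + 2*V*(-1 + V)) = 0)
H(-58) + (1487 - 1*(-1702)) = 0 + (1487 - 1*(-1702)) = 0 + (1487 + 1702) = 0 + 3189 = 3189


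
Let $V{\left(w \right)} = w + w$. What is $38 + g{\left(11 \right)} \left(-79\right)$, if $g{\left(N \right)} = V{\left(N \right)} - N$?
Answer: $-831$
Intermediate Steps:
$V{\left(w \right)} = 2 w$
$g{\left(N \right)} = N$ ($g{\left(N \right)} = 2 N - N = N$)
$38 + g{\left(11 \right)} \left(-79\right) = 38 + 11 \left(-79\right) = 38 - 869 = -831$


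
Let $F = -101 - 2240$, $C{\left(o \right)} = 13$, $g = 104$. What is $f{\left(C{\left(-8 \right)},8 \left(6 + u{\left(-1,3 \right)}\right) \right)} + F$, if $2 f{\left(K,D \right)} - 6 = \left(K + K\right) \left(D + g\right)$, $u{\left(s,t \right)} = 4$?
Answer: $54$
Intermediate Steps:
$f{\left(K,D \right)} = 3 + K \left(104 + D\right)$ ($f{\left(K,D \right)} = 3 + \frac{\left(K + K\right) \left(D + 104\right)}{2} = 3 + \frac{2 K \left(104 + D\right)}{2} = 3 + K \left(104 + D\right)$)
$F = -2341$ ($F = -101 - 2240 = -2341$)
$f{\left(C{\left(-8 \right)},8 \left(6 + u{\left(-1,3 \right)}\right) \right)} + F = \left(3 + 104 \cdot 13 + 8 \left(6 + 4\right) 13\right) - 2341 = \left(3 + 1352 + 8 \cdot 10 \cdot 13\right) - 2341 = \left(3 + 1352 + 80 \cdot 13\right) - 2341 = \left(3 + 1352 + 1040\right) - 2341 = 2395 - 2341 = 54$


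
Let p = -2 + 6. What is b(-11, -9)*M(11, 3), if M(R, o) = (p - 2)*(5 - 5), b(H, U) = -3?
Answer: 0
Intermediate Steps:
p = 4
M(R, o) = 0 (M(R, o) = (4 - 2)*(5 - 5) = 2*0 = 0)
b(-11, -9)*M(11, 3) = -3*0 = 0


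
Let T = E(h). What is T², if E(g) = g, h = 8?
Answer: 64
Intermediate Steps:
T = 8
T² = 8² = 64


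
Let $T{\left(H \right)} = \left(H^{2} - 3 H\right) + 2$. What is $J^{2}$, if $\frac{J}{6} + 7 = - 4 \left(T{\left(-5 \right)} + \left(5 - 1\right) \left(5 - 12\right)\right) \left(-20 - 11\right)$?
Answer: $107619876$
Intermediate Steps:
$T{\left(H \right)} = 2 + H^{2} - 3 H$
$J = 10374$ ($J = -42 + 6 \left(- 4 \left(\left(2 + \left(-5\right)^{2} - -15\right) + \left(5 - 1\right) \left(5 - 12\right)\right) \left(-20 - 11\right)\right) = -42 + 6 \left(- 4 \left(\left(2 + 25 + 15\right) + 4 \left(-7\right)\right) \left(-31\right)\right) = -42 + 6 \left(- 4 \left(42 - 28\right) \left(-31\right)\right) = -42 + 6 \left(- 4 \cdot 14 \left(-31\right)\right) = -42 + 6 \left(\left(-4\right) \left(-434\right)\right) = -42 + 6 \cdot 1736 = -42 + 10416 = 10374$)
$J^{2} = 10374^{2} = 107619876$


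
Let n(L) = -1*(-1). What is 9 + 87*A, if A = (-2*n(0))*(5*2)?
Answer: -1731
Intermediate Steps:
n(L) = 1
A = -20 (A = (-2*1)*(5*2) = -2*10 = -20)
9 + 87*A = 9 + 87*(-20) = 9 - 1740 = -1731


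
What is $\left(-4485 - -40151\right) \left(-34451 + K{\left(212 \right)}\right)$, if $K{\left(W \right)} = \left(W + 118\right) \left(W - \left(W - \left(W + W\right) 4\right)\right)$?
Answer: $18732817514$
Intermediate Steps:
$K{\left(W \right)} = 8 W \left(118 + W\right)$ ($K{\left(W \right)} = \left(118 + W\right) \left(W - \left(W - 2 W 4\right)\right) = \left(118 + W\right) \left(W + \left(8 W - W\right)\right) = \left(118 + W\right) \left(W + 7 W\right) = \left(118 + W\right) 8 W = 8 W \left(118 + W\right)$)
$\left(-4485 - -40151\right) \left(-34451 + K{\left(212 \right)}\right) = \left(-4485 - -40151\right) \left(-34451 + 8 \cdot 212 \left(118 + 212\right)\right) = \left(-4485 + 40151\right) \left(-34451 + 8 \cdot 212 \cdot 330\right) = 35666 \left(-34451 + 559680\right) = 35666 \cdot 525229 = 18732817514$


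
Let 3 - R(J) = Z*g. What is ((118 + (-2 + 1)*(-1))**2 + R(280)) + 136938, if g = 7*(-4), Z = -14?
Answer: 150710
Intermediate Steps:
g = -28
R(J) = -389 (R(J) = 3 - (-14)*(-28) = 3 - 1*392 = 3 - 392 = -389)
((118 + (-2 + 1)*(-1))**2 + R(280)) + 136938 = ((118 + (-2 + 1)*(-1))**2 - 389) + 136938 = ((118 - 1*(-1))**2 - 389) + 136938 = ((118 + 1)**2 - 389) + 136938 = (119**2 - 389) + 136938 = (14161 - 389) + 136938 = 13772 + 136938 = 150710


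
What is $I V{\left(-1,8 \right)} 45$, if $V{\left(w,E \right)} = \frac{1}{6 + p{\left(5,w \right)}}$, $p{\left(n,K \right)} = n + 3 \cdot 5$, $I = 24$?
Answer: $\frac{540}{13} \approx 41.538$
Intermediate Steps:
$p{\left(n,K \right)} = 15 + n$ ($p{\left(n,K \right)} = n + 15 = 15 + n$)
$V{\left(w,E \right)} = \frac{1}{26}$ ($V{\left(w,E \right)} = \frac{1}{6 + \left(15 + 5\right)} = \frac{1}{6 + 20} = \frac{1}{26}$)
$I V{\left(-1,8 \right)} 45 = 24 \cdot \frac{1}{26} \cdot 45 = \frac{12}{13} \cdot 45 = \frac{540}{13}$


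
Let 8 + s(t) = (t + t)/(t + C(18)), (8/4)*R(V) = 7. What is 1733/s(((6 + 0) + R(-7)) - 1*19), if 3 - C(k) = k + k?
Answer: -147305/642 ≈ -229.45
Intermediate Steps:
R(V) = 7/2 (R(V) = (½)*7 = 7/2)
C(k) = 3 - 2*k (C(k) = 3 - (k + k) = 3 - 2*k)
s(t) = -8 + 2*t/(-33 + t) (s(t) = -8 + (t + t)/(t + (3 - 2*18)) = -8 + (2*t)/(t + (3 - 36)) = -8 + (2*t)/(t - 33) = -8 + (2*t)/(-33 + t) = -8 + 2*t/(-33 + t))
1733/s(((6 + 0) + R(-7)) - 1*19) = 1733/((6*(44 - (((6 + 0) + 7/2) - 1*19))/(-33 + (((6 + 0) + 7/2) - 1*19)))) = 1733/((6*(44 - ((6 + 7/2) - 19))/(-33 + ((6 + 7/2) - 19)))) = 1733/((6*(44 - (19/2 - 19))/(-33 + (19/2 - 19)))) = 1733/((6*(44 - 1*(-19/2))/(-33 - 19/2))) = 1733/((6*(44 + 19/2)/(-85/2))) = 1733/((6*(-2/85)*(107/2))) = 1733/(-642/85) = 1733*(-85/642) = -147305/642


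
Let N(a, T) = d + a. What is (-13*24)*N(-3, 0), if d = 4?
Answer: -312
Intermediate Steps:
N(a, T) = 4 + a
(-13*24)*N(-3, 0) = (-13*24)*(4 - 3) = -312*1 = -312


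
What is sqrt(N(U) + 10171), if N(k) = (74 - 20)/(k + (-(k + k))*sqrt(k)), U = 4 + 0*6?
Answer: sqrt(40666)/2 ≈ 100.83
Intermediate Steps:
U = 4 (U = 4 + 0 = 4)
N(k) = 54/(k - 2*k**(3/2)) (N(k) = 54/(k + (-2*k)*sqrt(k)) = 54/(k - 2*k**(3/2)))
sqrt(N(U) + 10171) = sqrt(54/(4 - 2*4**(3/2)) + 10171) = sqrt(54/(4 - 2*8) + 10171) = sqrt(54/(4 - 16) + 10171) = sqrt(54/(-12) + 10171) = sqrt(54*(-1/12) + 10171) = sqrt(-9/2 + 10171) = sqrt(20333/2) = sqrt(40666)/2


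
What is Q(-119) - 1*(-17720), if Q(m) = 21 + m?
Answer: 17622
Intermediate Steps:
Q(-119) - 1*(-17720) = (21 - 119) - 1*(-17720) = -98 + 17720 = 17622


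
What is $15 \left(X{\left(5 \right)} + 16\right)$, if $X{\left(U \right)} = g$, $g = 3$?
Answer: $285$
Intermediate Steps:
$X{\left(U \right)} = 3$
$15 \left(X{\left(5 \right)} + 16\right) = 15 \left(3 + 16\right) = 15 \cdot 19 = 285$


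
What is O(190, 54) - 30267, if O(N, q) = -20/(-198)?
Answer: -2996423/99 ≈ -30267.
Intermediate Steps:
O(N, q) = 10/99 (O(N, q) = -20*(-1/198) = 10/99)
O(190, 54) - 30267 = 10/99 - 30267 = -2996423/99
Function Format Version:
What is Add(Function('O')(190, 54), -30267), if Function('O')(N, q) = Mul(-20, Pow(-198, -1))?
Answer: Rational(-2996423, 99) ≈ -30267.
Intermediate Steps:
Function('O')(N, q) = Rational(10, 99) (Function('O')(N, q) = Mul(-20, Rational(-1, 198)) = Rational(10, 99))
Add(Function('O')(190, 54), -30267) = Add(Rational(10, 99), -30267) = Rational(-2996423, 99)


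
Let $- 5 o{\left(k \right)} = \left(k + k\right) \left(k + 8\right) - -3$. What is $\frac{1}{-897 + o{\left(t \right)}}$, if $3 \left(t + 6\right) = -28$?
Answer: $- \frac{45}{42416} \approx -0.0010609$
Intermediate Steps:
$t = - \frac{46}{3}$ ($t = -6 + \frac{1}{3} \left(-28\right) = -6 - \frac{28}{3} = - \frac{46}{3} \approx -15.333$)
$o{\left(k \right)} = - \frac{3}{5} - \frac{2 k \left(8 + k\right)}{5}$ ($o{\left(k \right)} = - \frac{\left(k + k\right) \left(k + 8\right) - -3}{5} = - \frac{2 k \left(8 + k\right) + 3}{5} = - \frac{3 + 2 k \left(8 + k\right)}{5} = - \frac{3}{5} - \frac{2 k \left(8 + k\right)}{5}$)
$\frac{1}{-897 + o{\left(t \right)}} = \frac{1}{-897 - \left(- \frac{727}{15} + \frac{4232}{45}\right)} = \frac{1}{-897 - \frac{2051}{45}} = \frac{1}{- \frac{42416}{45}} = - \frac{45}{42416}$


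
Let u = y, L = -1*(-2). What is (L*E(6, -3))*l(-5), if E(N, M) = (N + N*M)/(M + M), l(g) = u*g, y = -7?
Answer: 140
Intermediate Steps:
L = 2
u = -7
l(g) = -7*g
E(N, M) = (N + M*N)/(2*M) (E(N, M) = (N + M*N)/((2*M)) = (N + M*N)*(1/(2*M)) = (N + M*N)/(2*M))
(L*E(6, -3))*l(-5) = (2*((½)*6*(1 - 3)/(-3)))*(-7*(-5)) = (2*((½)*6*(-⅓)*(-2)))*35 = (2*2)*35 = 4*35 = 140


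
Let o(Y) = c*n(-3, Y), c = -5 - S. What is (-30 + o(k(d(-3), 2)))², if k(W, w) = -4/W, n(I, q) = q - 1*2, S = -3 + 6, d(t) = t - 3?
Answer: 3364/9 ≈ 373.78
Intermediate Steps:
d(t) = -3 + t
S = 3
n(I, q) = -2 + q (n(I, q) = q - 2 = -2 + q)
c = -8 (c = -5 - 1*3 = -5 - 3 = -8)
o(Y) = 16 - 8*Y (o(Y) = -8*(-2 + Y) = 16 - 8*Y)
(-30 + o(k(d(-3), 2)))² = (-30 + (16 - (-32)/(-3 - 3)))² = (-30 + (16 - (-32)/(-6)))² = (-30 + (16 - (-32)*(-1)/6))² = (-30 + (16 - 8*⅔))² = (-30 + (16 - 16/3))² = (-30 + 32/3)² = (-58/3)² = 3364/9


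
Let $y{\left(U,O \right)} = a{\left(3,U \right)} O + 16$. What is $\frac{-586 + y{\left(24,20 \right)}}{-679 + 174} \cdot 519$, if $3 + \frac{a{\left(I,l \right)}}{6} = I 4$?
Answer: $- \frac{52938}{101} \approx -524.14$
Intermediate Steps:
$a{\left(I,l \right)} = -18 + 24 I$ ($a{\left(I,l \right)} = -18 + 6 I 4 = -18 + 6 \cdot 4 I = -18 + 24 I$)
$y{\left(U,O \right)} = 16 + 54 O$ ($y{\left(U,O \right)} = \left(-18 + 24 \cdot 3\right) O + 16 = \left(-18 + 72\right) O + 16 = 54 O + 16 = 16 + 54 O$)
$\frac{-586 + y{\left(24,20 \right)}}{-679 + 174} \cdot 519 = \frac{-586 + \left(16 + 54 \cdot 20\right)}{-679 + 174} \cdot 519 = \frac{-586 + \left(16 + 1080\right)}{-505} \cdot 519 = \left(-586 + 1096\right) \left(- \frac{1}{505}\right) 519 = 510 \left(- \frac{1}{505}\right) 519 = \left(- \frac{102}{101}\right) 519 = - \frac{52938}{101}$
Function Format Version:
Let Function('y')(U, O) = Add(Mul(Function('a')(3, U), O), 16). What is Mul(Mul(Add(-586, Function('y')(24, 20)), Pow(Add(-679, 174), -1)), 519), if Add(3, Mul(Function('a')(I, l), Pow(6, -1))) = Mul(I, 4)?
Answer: Rational(-52938, 101) ≈ -524.14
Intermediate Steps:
Function('a')(I, l) = Add(-18, Mul(24, I)) (Function('a')(I, l) = Add(-18, Mul(6, Mul(I, 4))) = Add(-18, Mul(6, Mul(4, I))) = Add(-18, Mul(24, I)))
Function('y')(U, O) = Add(16, Mul(54, O)) (Function('y')(U, O) = Add(Mul(Add(-18, Mul(24, 3)), O), 16) = Add(Mul(Add(-18, 72), O), 16) = Add(Mul(54, O), 16) = Add(16, Mul(54, O)))
Mul(Mul(Add(-586, Function('y')(24, 20)), Pow(Add(-679, 174), -1)), 519) = Mul(Mul(Add(-586, Add(16, Mul(54, 20))), Pow(Add(-679, 174), -1)), 519) = Mul(Mul(Add(-586, Add(16, 1080)), Pow(-505, -1)), 519) = Mul(Mul(Add(-586, 1096), Rational(-1, 505)), 519) = Mul(Mul(510, Rational(-1, 505)), 519) = Mul(Rational(-102, 101), 519) = Rational(-52938, 101)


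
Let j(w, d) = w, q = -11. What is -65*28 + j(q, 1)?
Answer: -1831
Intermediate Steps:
-65*28 + j(q, 1) = -65*28 - 11 = -1820 - 11 = -1831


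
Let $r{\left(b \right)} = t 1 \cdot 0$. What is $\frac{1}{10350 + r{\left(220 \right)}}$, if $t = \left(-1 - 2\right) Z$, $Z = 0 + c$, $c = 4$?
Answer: $\frac{1}{10350} \approx 9.6618 \cdot 10^{-5}$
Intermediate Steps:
$Z = 4$ ($Z = 0 + 4 = 4$)
$t = -12$ ($t = \left(-1 - 2\right) 4 = \left(-3\right) 4 = -12$)
$r{\left(b \right)} = 0$ ($r{\left(b \right)} = \left(-12\right) 1 \cdot 0 = \left(-12\right) 0 = 0$)
$\frac{1}{10350 + r{\left(220 \right)}} = \frac{1}{10350 + 0} = \frac{1}{10350}$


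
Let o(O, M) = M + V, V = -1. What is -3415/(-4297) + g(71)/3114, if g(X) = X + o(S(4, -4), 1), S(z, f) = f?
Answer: 10939397/13380858 ≈ 0.81754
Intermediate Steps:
o(O, M) = -1 + M (o(O, M) = M - 1 = -1 + M)
g(X) = X (g(X) = X + (-1 + 1) = X + 0 = X)
-3415/(-4297) + g(71)/3114 = -3415/(-4297) + 71/3114 = -3415*(-1/4297) + 71*(1/3114) = 3415/4297 + 71/3114 = 10939397/13380858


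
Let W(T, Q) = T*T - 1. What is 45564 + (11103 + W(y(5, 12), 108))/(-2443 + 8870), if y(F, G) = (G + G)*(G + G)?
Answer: 293182706/6427 ≈ 45617.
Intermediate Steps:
y(F, G) = 4*G**2 (y(F, G) = (2*G)*(2*G) = 4*G**2)
W(T, Q) = -1 + T**2 (W(T, Q) = T**2 - 1 = -1 + T**2)
45564 + (11103 + W(y(5, 12), 108))/(-2443 + 8870) = 45564 + (11103 + (-1 + (4*12**2)**2))/(-2443 + 8870) = 45564 + (11103 + (-1 + (4*144)**2))/6427 = 45564 + (11103 + (-1 + 576**2))*(1/6427) = 45564 + (11103 + (-1 + 331776))*(1/6427) = 45564 + (11103 + 331775)*(1/6427) = 45564 + 342878*(1/6427) = 45564 + 342878/6427 = 293182706/6427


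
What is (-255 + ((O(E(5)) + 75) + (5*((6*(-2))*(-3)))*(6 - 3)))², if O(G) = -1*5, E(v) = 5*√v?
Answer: 126025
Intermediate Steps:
O(G) = -5
(-255 + ((O(E(5)) + 75) + (5*((6*(-2))*(-3)))*(6 - 3)))² = (-255 + ((-5 + 75) + (5*((6*(-2))*(-3)))*(6 - 3)))² = (-255 + (70 + (5*(-12*(-3)))*3))² = (-255 + (70 + (5*36)*3))² = (-255 + (70 + 180*3))² = (-255 + (70 + 540))² = (-255 + 610)² = 355² = 126025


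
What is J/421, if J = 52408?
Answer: 52408/421 ≈ 124.48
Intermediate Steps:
J/421 = 52408/421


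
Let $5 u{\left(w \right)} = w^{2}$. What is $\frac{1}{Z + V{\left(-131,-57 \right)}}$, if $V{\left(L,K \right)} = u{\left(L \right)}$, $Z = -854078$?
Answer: $- \frac{5}{4253229} \approx -1.1756 \cdot 10^{-6}$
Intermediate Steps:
$u{\left(w \right)} = \frac{w^{2}}{5}$
$V{\left(L,K \right)} = \frac{L^{2}}{5}$
$\frac{1}{Z + V{\left(-131,-57 \right)}} = \frac{1}{-854078 + \frac{\left(-131\right)^{2}}{5}} = \frac{1}{-854078 + \frac{1}{5} \cdot 17161} = \frac{1}{-854078 + \frac{17161}{5}} = \frac{1}{- \frac{4253229}{5}} = - \frac{5}{4253229}$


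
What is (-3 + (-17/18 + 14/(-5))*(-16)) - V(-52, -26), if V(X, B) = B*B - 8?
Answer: -27499/45 ≈ -611.09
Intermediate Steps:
V(X, B) = -8 + B² (V(X, B) = B² - 8 = -8 + B²)
(-3 + (-17/18 + 14/(-5))*(-16)) - V(-52, -26) = (-3 + (-17/18 + 14/(-5))*(-16)) - (-8 + (-26)²) = (-3 + (-17*1/18 + 14*(-⅕))*(-16)) - (-8 + 676) = (-3 + (-17/18 - 14/5)*(-16)) - 1*668 = (-3 - 337/90*(-16)) - 668 = (-3 + 2696/45) - 668 = 2561/45 - 668 = -27499/45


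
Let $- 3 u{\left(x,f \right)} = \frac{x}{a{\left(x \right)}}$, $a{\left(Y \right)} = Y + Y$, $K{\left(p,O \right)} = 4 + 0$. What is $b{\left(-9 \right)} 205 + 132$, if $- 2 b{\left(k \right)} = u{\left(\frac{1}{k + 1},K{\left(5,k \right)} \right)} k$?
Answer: $- \frac{87}{4} \approx -21.75$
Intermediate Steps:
$K{\left(p,O \right)} = 4$
$a{\left(Y \right)} = 2 Y$
$u{\left(x,f \right)} = - \frac{1}{6}$ ($u{\left(x,f \right)} = - \frac{x \frac{1}{2 x}}{3} = \left(- \frac{1}{3}\right) \frac{1}{2} = - \frac{1}{6}$)
$b{\left(k \right)} = \frac{k}{12}$ ($b{\left(k \right)} = - \frac{\left(- \frac{1}{6}\right) k}{2} = \frac{k}{12}$)
$b{\left(-9 \right)} 205 + 132 = \frac{1}{12} \left(-9\right) 205 + 132 = \left(- \frac{3}{4}\right) 205 + 132 = - \frac{615}{4} + 132 = - \frac{87}{4}$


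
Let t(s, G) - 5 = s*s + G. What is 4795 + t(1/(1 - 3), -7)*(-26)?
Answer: 9681/2 ≈ 4840.5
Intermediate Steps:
t(s, G) = 5 + G + s² (t(s, G) = 5 + (s*s + G) = 5 + (s² + G) = 5 + (G + s²) = 5 + G + s²)
4795 + t(1/(1 - 3), -7)*(-26) = 4795 + (5 - 7 + (1/(1 - 3))²)*(-26) = 4795 + (5 - 7 + (1/(-2))²)*(-26) = 4795 + (5 - 7 + (-½)²)*(-26) = 4795 + (5 - 7 + ¼)*(-26) = 4795 - 7/4*(-26) = 4795 + 91/2 = 9681/2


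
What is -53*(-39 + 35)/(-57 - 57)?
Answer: -106/57 ≈ -1.8596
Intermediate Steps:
-53*(-39 + 35)/(-57 - 57) = -(-212)/(-114) = -(-212)*(-1)/114 = -53*2/57 = -106/57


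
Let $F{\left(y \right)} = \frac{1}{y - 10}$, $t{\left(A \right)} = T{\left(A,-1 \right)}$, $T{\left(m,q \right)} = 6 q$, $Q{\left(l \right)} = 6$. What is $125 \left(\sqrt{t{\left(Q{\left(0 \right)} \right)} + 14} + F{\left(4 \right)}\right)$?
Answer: $- \frac{125}{6} + 250 \sqrt{2} \approx 332.72$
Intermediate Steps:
$t{\left(A \right)} = -6$ ($t{\left(A \right)} = 6 \left(-1\right) = -6$)
$F{\left(y \right)} = \frac{1}{-10 + y}$
$125 \left(\sqrt{t{\left(Q{\left(0 \right)} \right)} + 14} + F{\left(4 \right)}\right) = 125 \left(\sqrt{-6 + 14} + \frac{1}{-10 + 4}\right) = 125 \left(\sqrt{8} + \frac{1}{-6}\right) = 125 \left(2 \sqrt{2} - \frac{1}{6}\right) = 125 \left(- \frac{1}{6} + 2 \sqrt{2}\right) = - \frac{125}{6} + 250 \sqrt{2}$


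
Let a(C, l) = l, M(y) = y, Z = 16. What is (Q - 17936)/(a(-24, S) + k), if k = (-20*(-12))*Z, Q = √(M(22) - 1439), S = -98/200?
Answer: -1793600/383951 + 100*I*√1417/383951 ≈ -4.6714 + 0.0098041*I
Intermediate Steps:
S = -49/100 (S = -98*1/200 = -49/100 ≈ -0.49000)
Q = I*√1417 (Q = √(22 - 1439) = √(-1417) = I*√1417 ≈ 37.643*I)
k = 3840 (k = -20*(-12)*16 = 240*16 = 3840)
(Q - 17936)/(a(-24, S) + k) = (I*√1417 - 17936)/(-49/100 + 3840) = (-17936 + I*√1417)/(383951/100) = (-17936 + I*√1417)*(100/383951) = -1793600/383951 + 100*I*√1417/383951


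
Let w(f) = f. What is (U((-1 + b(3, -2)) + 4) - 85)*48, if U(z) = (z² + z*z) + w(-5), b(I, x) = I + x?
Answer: -2784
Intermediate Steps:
U(z) = -5 + 2*z² (U(z) = (z² + z*z) - 5 = (z² + z²) - 5 = 2*z² - 5 = -5 + 2*z²)
(U((-1 + b(3, -2)) + 4) - 85)*48 = ((-5 + 2*((-1 + (3 - 2)) + 4)²) - 85)*48 = ((-5 + 2*((-1 + 1) + 4)²) - 85)*48 = ((-5 + 2*(0 + 4)²) - 85)*48 = ((-5 + 2*4²) - 85)*48 = ((-5 + 2*16) - 85)*48 = ((-5 + 32) - 85)*48 = (27 - 85)*48 = -58*48 = -2784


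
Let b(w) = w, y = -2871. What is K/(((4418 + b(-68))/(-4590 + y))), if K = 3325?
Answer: -330771/58 ≈ -5702.9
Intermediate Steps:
K/(((4418 + b(-68))/(-4590 + y))) = 3325/(((4418 - 68)/(-4590 - 2871))) = 3325/((4350/(-7461))) = 3325/((4350*(-1/7461))) = 3325/(-1450/2487) = 3325*(-2487/1450) = -330771/58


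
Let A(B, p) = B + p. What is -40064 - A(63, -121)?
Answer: -40006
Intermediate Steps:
-40064 - A(63, -121) = -40064 - (63 - 121) = -40064 - 1*(-58) = -40064 + 58 = -40006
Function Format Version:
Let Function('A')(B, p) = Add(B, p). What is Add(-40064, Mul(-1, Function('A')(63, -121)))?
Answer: -40006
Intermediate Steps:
Add(-40064, Mul(-1, Function('A')(63, -121))) = Add(-40064, Mul(-1, Add(63, -121))) = Add(-40064, Mul(-1, -58)) = Add(-40064, 58) = -40006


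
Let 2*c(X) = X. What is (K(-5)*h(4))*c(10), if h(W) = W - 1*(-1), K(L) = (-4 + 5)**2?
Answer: 25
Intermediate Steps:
K(L) = 1 (K(L) = 1**2 = 1)
h(W) = 1 + W (h(W) = W + 1 = 1 + W)
c(X) = X/2
(K(-5)*h(4))*c(10) = (1*(1 + 4))*((1/2)*10) = (1*5)*5 = 5*5 = 25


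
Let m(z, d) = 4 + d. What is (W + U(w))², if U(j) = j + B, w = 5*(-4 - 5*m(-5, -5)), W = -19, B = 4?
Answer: 100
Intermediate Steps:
w = 5 (w = 5*(-4 - 5*(4 - 5)) = 5*(-4 - 5*(-1)) = 5*(-4 + 5) = 5*1 = 5)
U(j) = 4 + j (U(j) = j + 4 = 4 + j)
(W + U(w))² = (-19 + (4 + 5))² = (-19 + 9)² = (-10)² = 100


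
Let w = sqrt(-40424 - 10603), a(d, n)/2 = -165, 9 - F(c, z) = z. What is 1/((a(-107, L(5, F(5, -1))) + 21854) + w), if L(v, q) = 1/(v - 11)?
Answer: 21524/463333603 - I*sqrt(51027)/463333603 ≈ 4.6455e-5 - 4.8754e-7*I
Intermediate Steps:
F(c, z) = 9 - z
L(v, q) = 1/(-11 + v)
a(d, n) = -330 (a(d, n) = 2*(-165) = -330)
w = I*sqrt(51027) (w = sqrt(-51027) = I*sqrt(51027) ≈ 225.89*I)
1/((a(-107, L(5, F(5, -1))) + 21854) + w) = 1/((-330 + 21854) + I*sqrt(51027)) = 1/(21524 + I*sqrt(51027))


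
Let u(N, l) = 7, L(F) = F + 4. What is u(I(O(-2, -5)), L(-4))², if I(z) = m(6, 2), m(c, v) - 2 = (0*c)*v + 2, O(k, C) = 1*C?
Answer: 49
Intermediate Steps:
O(k, C) = C
L(F) = 4 + F
m(c, v) = 4 (m(c, v) = 2 + ((0*c)*v + 2) = 2 + (0*v + 2) = 2 + (0 + 2) = 2 + 2 = 4)
I(z) = 4
u(I(O(-2, -5)), L(-4))² = 7² = 49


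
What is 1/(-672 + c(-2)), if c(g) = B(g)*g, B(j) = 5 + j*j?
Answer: -1/690 ≈ -0.0014493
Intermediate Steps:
B(j) = 5 + j²
c(g) = g*(5 + g²) (c(g) = (5 + g²)*g = g*(5 + g²))
1/(-672 + c(-2)) = 1/(-672 - 2*(5 + (-2)²)) = 1/(-672 - 2*(5 + 4)) = 1/(-672 - 2*9) = 1/(-672 - 18) = 1/(-690) = -1/690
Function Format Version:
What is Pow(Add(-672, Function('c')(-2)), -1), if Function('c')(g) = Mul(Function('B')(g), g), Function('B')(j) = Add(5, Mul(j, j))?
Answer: Rational(-1, 690) ≈ -0.0014493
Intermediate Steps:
Function('B')(j) = Add(5, Pow(j, 2))
Function('c')(g) = Mul(g, Add(5, Pow(g, 2))) (Function('c')(g) = Mul(Add(5, Pow(g, 2)), g) = Mul(g, Add(5, Pow(g, 2))))
Pow(Add(-672, Function('c')(-2)), -1) = Pow(Add(-672, Mul(-2, Add(5, Pow(-2, 2)))), -1) = Pow(Add(-672, Mul(-2, Add(5, 4))), -1) = Pow(Add(-672, Mul(-2, 9)), -1) = Pow(Add(-672, -18), -1) = Pow(-690, -1) = Rational(-1, 690)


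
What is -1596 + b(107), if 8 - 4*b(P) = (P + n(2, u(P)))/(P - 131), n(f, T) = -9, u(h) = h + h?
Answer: -76463/48 ≈ -1593.0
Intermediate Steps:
u(h) = 2*h
b(P) = 2 - (-9 + P)/(4*(-131 + P)) (b(P) = 2 - (P - 9)/(4*(P - 131)) = 2 - (-9 + P)/(4*(-131 + P)))
-1596 + b(107) = -1596 + (-1039 + 7*107)/(4*(-131 + 107)) = -1596 + (1/4)*(-1039 + 749)/(-24) = -1596 + (1/4)*(-1/24)*(-290) = -1596 + 145/48 = -76463/48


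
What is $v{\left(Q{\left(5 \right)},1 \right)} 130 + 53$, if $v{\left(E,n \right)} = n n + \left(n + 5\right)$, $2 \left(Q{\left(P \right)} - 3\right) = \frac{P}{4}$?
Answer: $963$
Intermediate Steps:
$Q{\left(P \right)} = 3 + \frac{P}{8}$ ($Q{\left(P \right)} = 3 + \frac{P \frac{1}{4}}{2} = 3 + \frac{\frac{1}{4} P}{2} = 3 + \frac{P}{8}$)
$v{\left(E,n \right)} = 5 + n + n^{2}$ ($v{\left(E,n \right)} = n^{2} + \left(5 + n\right) = 5 + n + n^{2}$)
$v{\left(Q{\left(5 \right)},1 \right)} 130 + 53 = \left(5 + 1 + 1^{2}\right) 130 + 53 = \left(5 + 1 + 1\right) 130 + 53 = 7 \cdot 130 + 53 = 910 + 53 = 963$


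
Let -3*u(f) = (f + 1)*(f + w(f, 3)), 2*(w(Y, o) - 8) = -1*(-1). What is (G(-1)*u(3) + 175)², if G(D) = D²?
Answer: 229441/9 ≈ 25493.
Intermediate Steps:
w(Y, o) = 17/2 (w(Y, o) = 8 + (-1*(-1))/2 = 8 + (½)*1 = 8 + ½ = 17/2)
u(f) = -(1 + f)*(17/2 + f)/3 (u(f) = -(f + 1)*(f + 17/2)/3 = -(1 + f)*(17/2 + f)/3)
(G(-1)*u(3) + 175)² = ((-1)²*(-17/6 - 19/6*3 - ⅓*3²) + 175)² = (1*(-17/6 - 19/2 - ⅓*9) + 175)² = (1*(-17/6 - 19/2 - 3) + 175)² = (1*(-46/3) + 175)² = (-46/3 + 175)² = (479/3)² = 229441/9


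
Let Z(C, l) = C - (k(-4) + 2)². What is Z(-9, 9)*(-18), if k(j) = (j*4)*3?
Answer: 38250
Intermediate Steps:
k(j) = 12*j (k(j) = (4*j)*3 = 12*j)
Z(C, l) = -2116 + C (Z(C, l) = C - (12*(-4) + 2)² = C - (-48 + 2)² = C - 1*(-46)² = C - 1*2116 = C - 2116 = -2116 + C)
Z(-9, 9)*(-18) = (-2116 - 9)*(-18) = -2125*(-18) = 38250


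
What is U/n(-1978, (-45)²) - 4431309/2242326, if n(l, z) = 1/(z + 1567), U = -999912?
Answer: -2684575402050671/747442 ≈ -3.5917e+9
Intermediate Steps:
n(l, z) = 1/(1567 + z)
U/n(-1978, (-45)²) - 4431309/2242326 = -999912/(1/(1567 + (-45)²)) - 4431309/2242326 = -999912/(1/(1567 + 2025)) - 4431309*1/2242326 = -999912/(1/3592) - 1477103/747442 = -999912/1/3592 - 1477103/747442 = -999912*3592 - 1477103/747442 = -3591683904 - 1477103/747442 = -2684575402050671/747442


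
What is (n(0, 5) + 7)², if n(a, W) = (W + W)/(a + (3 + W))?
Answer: 1089/16 ≈ 68.063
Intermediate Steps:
n(a, W) = 2*W/(3 + W + a) (n(a, W) = (2*W)/(3 + W + a) = 2*W/(3 + W + a))
(n(0, 5) + 7)² = (2*5/(3 + 5 + 0) + 7)² = (2*5/8 + 7)² = (2*5*(⅛) + 7)² = (5/4 + 7)² = (33/4)² = 1089/16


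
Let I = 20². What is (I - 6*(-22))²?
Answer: 283024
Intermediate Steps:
I = 400
(I - 6*(-22))² = (400 - 6*(-22))² = (400 + 132)² = 532² = 283024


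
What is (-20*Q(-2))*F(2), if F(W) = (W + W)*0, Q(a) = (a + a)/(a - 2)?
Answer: 0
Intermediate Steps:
Q(a) = 2*a/(-2 + a) (Q(a) = (2*a)/(-2 + a) = 2*a/(-2 + a))
F(W) = 0 (F(W) = (2*W)*0 = 0)
(-20*Q(-2))*F(2) = -40*(-2)/(-2 - 2)*0 = -40*(-2)/(-4)*0 = -40*(-2)*(-1)/4*0 = -20*1*0 = -20*0 = 0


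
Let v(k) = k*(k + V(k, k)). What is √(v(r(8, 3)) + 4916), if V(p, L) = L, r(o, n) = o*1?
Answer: 2*√1261 ≈ 71.021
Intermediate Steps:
r(o, n) = o
v(k) = 2*k² (v(k) = k*(k + k) = k*(2*k) = 2*k²)
√(v(r(8, 3)) + 4916) = √(2*8² + 4916) = √(2*64 + 4916) = √(128 + 4916) = √5044 = 2*√1261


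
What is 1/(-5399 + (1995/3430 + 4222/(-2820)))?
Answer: -34545/186540082 ≈ -0.00018519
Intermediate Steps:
1/(-5399 + (1995/3430 + 4222/(-2820))) = 1/(-5399 + (1995*(1/3430) + 4222*(-1/2820))) = 1/(-5399 + (57/98 - 2111/1410)) = 1/(-5399 - 31627/34545) = 1/(-186540082/34545) = -34545/186540082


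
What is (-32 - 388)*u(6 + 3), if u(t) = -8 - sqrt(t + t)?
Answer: 3360 + 1260*sqrt(2) ≈ 5141.9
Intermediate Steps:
u(t) = -8 - sqrt(2)*sqrt(t) (u(t) = -8 - sqrt(2*t) = -8 - sqrt(2)*sqrt(t))
(-32 - 388)*u(6 + 3) = (-32 - 388)*(-8 - sqrt(2)*sqrt(6 + 3)) = -420*(-8 - sqrt(2)*sqrt(9)) = -420*(-8 - 1*sqrt(2)*3) = -420*(-8 - 3*sqrt(2)) = 3360 + 1260*sqrt(2)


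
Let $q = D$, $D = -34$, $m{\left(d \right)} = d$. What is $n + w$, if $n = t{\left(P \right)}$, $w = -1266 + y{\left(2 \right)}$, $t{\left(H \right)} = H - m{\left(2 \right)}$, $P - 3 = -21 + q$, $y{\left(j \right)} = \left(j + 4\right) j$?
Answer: $-1308$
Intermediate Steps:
$y{\left(j \right)} = j \left(4 + j\right)$ ($y{\left(j \right)} = \left(4 + j\right) j = j \left(4 + j\right)$)
$q = -34$
$P = -52$ ($P = 3 - 55 = -52$)
$t{\left(H \right)} = -2 + H$ ($t{\left(H \right)} = H - 2 = -2 + H$)
$w = -1254$ ($w = -1266 + 2 \left(4 + 2\right) = -1266 + 2 \cdot 6 = -1266 + 12 = -1254$)
$n = -54$ ($n = -2 - 52 = -54$)
$n + w = -54 - 1254 = -1308$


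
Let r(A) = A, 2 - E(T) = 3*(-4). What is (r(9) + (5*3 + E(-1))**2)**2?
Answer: 722500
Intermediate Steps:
E(T) = 14 (E(T) = 2 - 3*(-4) = 2 - 1*(-12) = 2 + 12 = 14)
(r(9) + (5*3 + E(-1))**2)**2 = (9 + (5*3 + 14)**2)**2 = (9 + (15 + 14)**2)**2 = (9 + 29**2)**2 = (9 + 841)**2 = 850**2 = 722500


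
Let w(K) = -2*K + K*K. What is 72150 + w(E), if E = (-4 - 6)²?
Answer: 81950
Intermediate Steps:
E = 100 (E = (-10)² = 100)
w(K) = K² - 2*K (w(K) = -2*K + K² = K² - 2*K)
72150 + w(E) = 72150 + 100*(-2 + 100) = 72150 + 100*98 = 72150 + 9800 = 81950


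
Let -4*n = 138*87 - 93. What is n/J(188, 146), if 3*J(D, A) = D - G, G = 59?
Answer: -11913/172 ≈ -69.262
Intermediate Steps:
J(D, A) = -59/3 + D/3 (J(D, A) = (D - 1*59)/3 = (D - 59)/3 = (-59 + D)/3 = -59/3 + D/3)
n = -11913/4 (n = -(138*87 - 93)/4 = -(12006 - 93)/4 = -1/4*11913 = -11913/4 ≈ -2978.3)
n/J(188, 146) = -11913/(4*(-59/3 + (1/3)*188)) = -11913/(4*(-59/3 + 188/3)) = -11913/4/43 = -11913/4*1/43 = -11913/172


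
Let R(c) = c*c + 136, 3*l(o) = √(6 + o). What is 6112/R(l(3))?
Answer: 6112/137 ≈ 44.613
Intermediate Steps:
l(o) = √(6 + o)/3
R(c) = 136 + c² (R(c) = c² + 136 = 136 + c²)
6112/R(l(3)) = 6112/(136 + (√(6 + 3)/3)²) = 6112/(136 + (√9/3)²) = 6112/(136 + ((⅓)*3)²) = 6112/(136 + 1²) = 6112/(136 + 1) = 6112/137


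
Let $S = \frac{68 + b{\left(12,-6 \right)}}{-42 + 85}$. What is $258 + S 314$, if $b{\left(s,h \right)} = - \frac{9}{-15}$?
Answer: $\frac{163172}{215} \approx 758.94$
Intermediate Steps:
$b{\left(s,h \right)} = \frac{3}{5}$ ($b{\left(s,h \right)} = \left(-9\right) \left(- \frac{1}{15}\right) = \frac{3}{5}$)
$S = \frac{343}{215}$ ($S = \frac{68 + \frac{3}{5}}{-42 + 85} = \frac{343}{5 \cdot 43} = \frac{343}{5} \cdot \frac{1}{43} = \frac{343}{215} \approx 1.5953$)
$258 + S 314 = 258 + \frac{343}{215} \cdot 314 = 258 + \frac{107702}{215} = \frac{163172}{215}$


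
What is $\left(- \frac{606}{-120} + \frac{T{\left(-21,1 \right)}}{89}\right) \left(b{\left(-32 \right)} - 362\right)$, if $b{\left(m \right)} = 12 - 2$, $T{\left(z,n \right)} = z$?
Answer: $- \frac{754072}{445} \approx -1694.5$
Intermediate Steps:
$b{\left(m \right)} = 10$ ($b{\left(m \right)} = 12 - 2 = 10$)
$\left(- \frac{606}{-120} + \frac{T{\left(-21,1 \right)}}{89}\right) \left(b{\left(-32 \right)} - 362\right) = \left(- \frac{606}{-120} - \frac{21}{89}\right) \left(10 - 362\right) = \left(\left(-606\right) \left(- \frac{1}{120}\right) - \frac{21}{89}\right) \left(-352\right) = \left(\frac{101}{20} - \frac{21}{89}\right) \left(-352\right) = \frac{8569}{1780} \left(-352\right) = - \frac{754072}{445}$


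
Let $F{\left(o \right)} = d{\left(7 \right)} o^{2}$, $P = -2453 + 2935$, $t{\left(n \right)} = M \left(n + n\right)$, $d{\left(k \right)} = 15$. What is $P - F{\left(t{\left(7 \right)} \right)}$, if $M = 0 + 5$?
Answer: $-73018$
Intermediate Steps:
$M = 5$
$t{\left(n \right)} = 10 n$ ($t{\left(n \right)} = 5 \left(n + n\right) = 5 \cdot 2 n = 10 n$)
$P = 482$
$F{\left(o \right)} = 15 o^{2}$
$P - F{\left(t{\left(7 \right)} \right)} = 482 - 15 \left(10 \cdot 7\right)^{2} = 482 - 15 \cdot 70^{2} = 482 - 15 \cdot 4900 = 482 - 73500 = -73018$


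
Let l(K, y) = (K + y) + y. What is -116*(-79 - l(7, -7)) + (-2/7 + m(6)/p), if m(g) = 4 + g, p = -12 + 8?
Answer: 116889/14 ≈ 8349.2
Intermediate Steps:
p = -4
l(K, y) = K + 2*y
-116*(-79 - l(7, -7)) + (-2/7 + m(6)/p) = -116*(-79 - (7 + 2*(-7))) + (-2/7 + (4 + 6)/(-4)) = -116*(-79 - (7 - 14)) + (-2*⅐ + 10*(-¼)) = -116*(-79 - 1*(-7)) + (-2/7 - 5/2) = -116*(-79 + 7) - 39/14 = -116*(-72) - 39/14 = 8352 - 39/14 = 116889/14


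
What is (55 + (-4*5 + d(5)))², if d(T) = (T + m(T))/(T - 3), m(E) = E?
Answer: 1600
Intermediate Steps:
d(T) = 2*T/(-3 + T) (d(T) = (T + T)/(T - 3) = (2*T)/(-3 + T) = 2*T/(-3 + T))
(55 + (-4*5 + d(5)))² = (55 + (-4*5 + 2*5/(-3 + 5)))² = (55 + (-20 + 2*5/2))² = (55 + (-20 + 2*5*(½)))² = (55 + (-20 + 5))² = (55 - 15)² = 40² = 1600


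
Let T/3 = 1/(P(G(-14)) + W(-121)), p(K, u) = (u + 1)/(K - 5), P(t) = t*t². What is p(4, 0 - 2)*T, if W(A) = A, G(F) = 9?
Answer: 3/608 ≈ 0.0049342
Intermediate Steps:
P(t) = t³
p(K, u) = (1 + u)/(-5 + K)
T = 3/608 (T = 3/(9³ - 121) = 3/(729 - 121) = 3/608 ≈ 0.0049342)
p(4, 0 - 2)*T = ((1 + (0 - 2))/(-5 + 4))*(3/608) = ((1 - 2)/(-1))*(3/608) = -1*(-1)*(3/608) = 1*(3/608) = 3/608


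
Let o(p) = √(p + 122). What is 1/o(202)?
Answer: 1/18 ≈ 0.055556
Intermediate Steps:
o(p) = √(122 + p)
1/o(202) = 1/(√(122 + 202)) = 1/(√324) = 1/18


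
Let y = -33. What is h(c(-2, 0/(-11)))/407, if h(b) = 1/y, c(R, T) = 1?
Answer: -1/13431 ≈ -7.4455e-5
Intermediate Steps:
h(b) = -1/33 (h(b) = 1/(-33) = -1/33)
h(c(-2, 0/(-11)))/407 = -1/33/407 = -1/33*1/407 = -1/13431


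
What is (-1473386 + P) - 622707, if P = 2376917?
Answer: 280824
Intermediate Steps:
(-1473386 + P) - 622707 = (-1473386 + 2376917) - 622707 = 903531 - 622707 = 280824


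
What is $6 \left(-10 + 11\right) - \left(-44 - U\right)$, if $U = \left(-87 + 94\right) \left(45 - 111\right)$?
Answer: $-412$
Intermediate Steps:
$U = -462$ ($U = 7 \left(-66\right) = -462$)
$6 \left(-10 + 11\right) - \left(-44 - U\right) = 6 \left(-10 + 11\right) - \left(-44 - -462\right) = 6 \cdot 1 - \left(-44 + 462\right) = 6 - 418 = -412$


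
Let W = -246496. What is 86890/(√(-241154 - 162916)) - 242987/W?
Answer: 242987/246496 - 8689*I*√404070/40407 ≈ 0.98576 - 136.69*I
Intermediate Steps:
86890/(√(-241154 - 162916)) - 242987/W = 86890/(√(-241154 - 162916)) - 242987/(-246496) = 86890/(√(-404070)) - 242987*(-1/246496) = 86890/((I*√404070)) + 242987/246496 = 86890*(-I*√404070/404070) + 242987/246496 = -8689*I*√404070/40407 + 242987/246496 = 242987/246496 - 8689*I*√404070/40407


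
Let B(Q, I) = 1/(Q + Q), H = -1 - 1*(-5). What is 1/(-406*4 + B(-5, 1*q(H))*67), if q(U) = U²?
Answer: -10/16307 ≈ -0.00061323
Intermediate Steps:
H = 4 (H = -1 + 5 = 4)
B(Q, I) = 1/(2*Q)
1/(-406*4 + B(-5, 1*q(H))*67) = 1/(-406*4 + ((½)/(-5))*67) = 1/(-1624 + ((½)*(-⅕))*67) = 1/(-1624 - ⅒*67) = 1/(-1624 - 67/10) = 1/(-16307/10) = -10/16307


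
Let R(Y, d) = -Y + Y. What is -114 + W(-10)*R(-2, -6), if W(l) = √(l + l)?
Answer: -114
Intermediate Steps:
R(Y, d) = 0
W(l) = √2*√l (W(l) = √(2*l) = √2*√l)
-114 + W(-10)*R(-2, -6) = -114 + (√2*√(-10))*0 = -114 + (√2*(I*√10))*0 = -114 + (2*I*√5)*0 = -114 + 0 = -114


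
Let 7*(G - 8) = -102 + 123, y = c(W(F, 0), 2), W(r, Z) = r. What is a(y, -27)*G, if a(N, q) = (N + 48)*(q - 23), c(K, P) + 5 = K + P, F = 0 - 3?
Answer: -23100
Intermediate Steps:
F = -3
c(K, P) = -5 + K + P (c(K, P) = -5 + (K + P) = -5 + K + P)
y = -6 (y = -5 - 3 + 2 = -6)
a(N, q) = (-23 + q)*(48 + N) (a(N, q) = (48 + N)*(-23 + q) = (-23 + q)*(48 + N))
G = 11 (G = 8 + (-102 + 123)/7 = 8 + (⅐)*21 = 8 + 3 = 11)
a(y, -27)*G = (-1104 - 23*(-6) + 48*(-27) - 6*(-27))*11 = (-1104 + 138 - 1296 + 162)*11 = -2100*11 = -23100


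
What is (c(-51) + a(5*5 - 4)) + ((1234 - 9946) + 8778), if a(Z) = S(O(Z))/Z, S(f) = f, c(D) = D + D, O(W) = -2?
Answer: -758/21 ≈ -36.095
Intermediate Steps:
c(D) = 2*D
a(Z) = -2/Z
(c(-51) + a(5*5 - 4)) + ((1234 - 9946) + 8778) = (2*(-51) - 2/(5*5 - 4)) + ((1234 - 9946) + 8778) = (-102 - 2/(25 - 4)) + (-8712 + 8778) = (-102 - 2/21) + 66 = -2144/21 + 66 = -758/21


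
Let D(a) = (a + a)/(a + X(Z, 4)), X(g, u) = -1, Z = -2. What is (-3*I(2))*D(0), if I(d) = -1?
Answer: 0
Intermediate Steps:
D(a) = 2*a/(-1 + a) (D(a) = (a + a)/(a - 1) = (2*a)/(-1 + a) = 2*a/(-1 + a))
(-3*I(2))*D(0) = (-3*(-1))*(2*0/(-1 + 0)) = 3*(2*0/(-1)) = 3*(2*0*(-1)) = 3*0 = 0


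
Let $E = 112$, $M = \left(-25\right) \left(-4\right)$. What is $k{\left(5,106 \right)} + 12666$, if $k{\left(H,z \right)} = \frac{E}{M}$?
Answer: $\frac{316678}{25} \approx 12667.0$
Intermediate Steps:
$M = 100$
$k{\left(H,z \right)} = \frac{28}{25}$ ($k{\left(H,z \right)} = \frac{112}{100} = 112 \cdot \frac{1}{100} = \frac{28}{25}$)
$k{\left(5,106 \right)} + 12666 = \frac{28}{25} + 12666 = \frac{316678}{25}$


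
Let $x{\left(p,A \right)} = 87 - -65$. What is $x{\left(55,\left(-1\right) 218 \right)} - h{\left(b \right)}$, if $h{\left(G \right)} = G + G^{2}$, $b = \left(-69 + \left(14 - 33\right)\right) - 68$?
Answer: $-24028$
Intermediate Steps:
$x{\left(p,A \right)} = 152$ ($x{\left(p,A \right)} = 87 + 65 = 152$)
$b = -156$ ($b = \left(-69 + \left(14 - 33\right)\right) - 68 = \left(-69 - 19\right) - 68 = -88 - 68 = -156$)
$x{\left(55,\left(-1\right) 218 \right)} - h{\left(b \right)} = 152 - - 156 \left(1 - 156\right) = 152 - \left(-156\right) \left(-155\right) = 152 - 24180 = -24028$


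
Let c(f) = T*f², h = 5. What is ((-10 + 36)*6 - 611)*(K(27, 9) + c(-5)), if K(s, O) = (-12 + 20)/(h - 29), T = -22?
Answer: 751205/3 ≈ 2.5040e+5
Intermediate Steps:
K(s, O) = -⅓ (K(s, O) = (-12 + 20)/(5 - 29) = 8/(-24) = 8*(-1/24) = -⅓)
c(f) = -22*f²
((-10 + 36)*6 - 611)*(K(27, 9) + c(-5)) = ((-10 + 36)*6 - 611)*(-⅓ - 22*(-5)²) = (26*6 - 611)*(-⅓ - 22*25) = (156 - 611)*(-⅓ - 550) = -455*(-1651/3) = 751205/3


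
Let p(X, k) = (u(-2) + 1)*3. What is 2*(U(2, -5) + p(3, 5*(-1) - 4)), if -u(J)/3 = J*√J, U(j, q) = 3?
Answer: 12 + 36*I*√2 ≈ 12.0 + 50.912*I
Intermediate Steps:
u(J) = -3*J^(3/2) (u(J) = -3*J*√J = -3*J^(3/2))
p(X, k) = 3 + 18*I*√2 (p(X, k) = (-(-6)*I*√2 + 1)*3 = (6*I*√2 + 1)*3 = (1 + 6*I*√2)*3 = 3 + 18*I*√2)
2*(U(2, -5) + p(3, 5*(-1) - 4)) = 2*(3 + (3 + 18*I*√2)) = 2*(6 + 18*I*√2) = 12 + 36*I*√2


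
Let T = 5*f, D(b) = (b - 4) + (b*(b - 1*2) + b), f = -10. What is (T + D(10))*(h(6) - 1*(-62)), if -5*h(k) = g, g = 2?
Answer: 14168/5 ≈ 2833.6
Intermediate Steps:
D(b) = -4 + 2*b + b*(-2 + b) (D(b) = (-4 + b) + (b*(b - 2) + b) = (-4 + b) + (b*(-2 + b) + b) = (-4 + b) + (b + b*(-2 + b)) = -4 + 2*b + b*(-2 + b))
h(k) = -⅖ (h(k) = -⅕*2 = -⅖)
T = -50 (T = 5*(-10) = -50)
(T + D(10))*(h(6) - 1*(-62)) = (-50 + (-4 + 10²))*(-⅖ - 1*(-62)) = (-50 + (-4 + 100))*(-⅖ + 62) = (-50 + 96)*(308/5) = 46*(308/5) = 14168/5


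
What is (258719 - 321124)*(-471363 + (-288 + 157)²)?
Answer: 28344475810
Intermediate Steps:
(258719 - 321124)*(-471363 + (-288 + 157)²) = -62405*(-471363 + (-131)²) = -62405*(-471363 + 17161) = -62405*(-454202) = 28344475810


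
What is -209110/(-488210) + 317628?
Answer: 15506937499/48821 ≈ 3.1763e+5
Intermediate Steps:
-209110/(-488210) + 317628 = -209110*(-1/488210) + 317628 = 20911/48821 + 317628 = 15506937499/48821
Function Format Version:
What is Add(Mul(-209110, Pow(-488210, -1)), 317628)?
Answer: Rational(15506937499, 48821) ≈ 3.1763e+5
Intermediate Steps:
Add(Mul(-209110, Pow(-488210, -1)), 317628) = Add(Mul(-209110, Rational(-1, 488210)), 317628) = Add(Rational(20911, 48821), 317628) = Rational(15506937499, 48821)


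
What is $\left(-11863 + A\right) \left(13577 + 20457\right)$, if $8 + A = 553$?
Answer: $-385196812$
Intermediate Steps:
$A = 545$ ($A = -8 + 553 = 545$)
$\left(-11863 + A\right) \left(13577 + 20457\right) = \left(-11863 + 545\right) \left(13577 + 20457\right) = \left(-11318\right) 34034 = -385196812$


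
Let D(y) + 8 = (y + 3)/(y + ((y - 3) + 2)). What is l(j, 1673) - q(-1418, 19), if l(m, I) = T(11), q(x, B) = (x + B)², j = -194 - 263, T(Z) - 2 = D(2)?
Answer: -5871616/3 ≈ -1.9572e+6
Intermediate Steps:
D(y) = -8 + (3 + y)/(-1 + 2*y) (D(y) = -8 + (y + 3)/(y + ((y - 3) + 2)) = -8 + (3 + y)/(y + ((-3 + y) + 2)) = -8 + (3 + y)/(y + (-1 + y)) = -8 + (3 + y)/(-1 + 2*y))
T(Z) = -13/3 (T(Z) = 2 + (11 - 15*2)/(-1 + 2*2) = 2 + (11 - 30)/(-1 + 4) = 2 - 19/3 = -13/3)
j = -457
q(x, B) = (B + x)²
l(m, I) = -13/3
l(j, 1673) - q(-1418, 19) = -13/3 - (19 - 1418)² = -13/3 - 1*(-1399)² = -13/3 - 1*1957201 = -13/3 - 1957201 = -5871616/3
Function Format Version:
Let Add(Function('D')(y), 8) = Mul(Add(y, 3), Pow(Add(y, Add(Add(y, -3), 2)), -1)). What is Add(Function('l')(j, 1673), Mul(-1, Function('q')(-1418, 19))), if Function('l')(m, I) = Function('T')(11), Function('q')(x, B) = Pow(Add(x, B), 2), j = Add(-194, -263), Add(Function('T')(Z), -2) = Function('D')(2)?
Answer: Rational(-5871616, 3) ≈ -1.9572e+6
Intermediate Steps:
Function('D')(y) = Add(-8, Mul(Pow(Add(-1, Mul(2, y)), -1), Add(3, y))) (Function('D')(y) = Add(-8, Mul(Add(y, 3), Pow(Add(y, Add(Add(y, -3), 2)), -1))) = Add(-8, Mul(Add(3, y), Pow(Add(y, Add(Add(-3, y), 2)), -1))) = Add(-8, Mul(Add(3, y), Pow(Add(y, Add(-1, y)), -1))) = Add(-8, Mul(Add(3, y), Pow(Add(-1, Mul(2, y)), -1))) = Add(-8, Mul(Pow(Add(-1, Mul(2, y)), -1), Add(3, y))))
Function('T')(Z) = Rational(-13, 3) (Function('T')(Z) = Add(2, Mul(Pow(Add(-1, Mul(2, 2)), -1), Add(11, Mul(-15, 2)))) = Add(2, Mul(Pow(Add(-1, 4), -1), Add(11, -30))) = Add(2, Mul(Pow(3, -1), -19)) = Add(2, Mul(Rational(1, 3), -19)) = Add(2, Rational(-19, 3)) = Rational(-13, 3))
j = -457
Function('q')(x, B) = Pow(Add(B, x), 2)
Function('l')(m, I) = Rational(-13, 3)
Add(Function('l')(j, 1673), Mul(-1, Function('q')(-1418, 19))) = Add(Rational(-13, 3), Mul(-1, Pow(Add(19, -1418), 2))) = Add(Rational(-13, 3), Mul(-1, Pow(-1399, 2))) = Add(Rational(-13, 3), Mul(-1, 1957201)) = Add(Rational(-13, 3), -1957201) = Rational(-5871616, 3)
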